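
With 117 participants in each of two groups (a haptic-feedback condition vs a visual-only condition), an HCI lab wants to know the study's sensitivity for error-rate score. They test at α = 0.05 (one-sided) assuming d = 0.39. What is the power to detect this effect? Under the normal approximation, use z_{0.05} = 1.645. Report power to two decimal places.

For two equal groups, power = Φ(d·√(n/2) − z_{α}).
d·√(n/2) = 0.39 × √(117/2) = 0.39 × 7.649 = 2.983.
z_β = 2.983 − 1.645 = 1.338.
Power = Φ(1.338) = 0.910.

power ≈ 0.91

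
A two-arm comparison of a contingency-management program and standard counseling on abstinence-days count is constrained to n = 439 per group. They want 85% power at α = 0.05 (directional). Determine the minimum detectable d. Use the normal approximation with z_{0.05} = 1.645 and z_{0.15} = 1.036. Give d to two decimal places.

For two independent groups of n = 439 each: d_min = (z_{α} + z_β)·√(2/n).
z-sum = 1.645 + 1.036 = 2.681.
d_min = 2.681 × √(2/439) = 2.681 × 0.0675 = 0.181.

d_min ≈ 0.18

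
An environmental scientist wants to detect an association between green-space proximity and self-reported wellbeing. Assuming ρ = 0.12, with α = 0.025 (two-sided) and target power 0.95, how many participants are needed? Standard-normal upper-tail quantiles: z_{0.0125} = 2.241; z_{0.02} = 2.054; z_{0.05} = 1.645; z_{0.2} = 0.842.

Fisher's z: C = ½·ln((1+r)/(1−r)) = ½·ln(1.2727) = 0.1206.
n = ((z_{α/2} + z_β)/C)² + 3.
(2.241 + 1.645) / 0.1206 = 3.886 / 0.1206 = 32.222.
n = 32.222² + 3 = 1038.27 + 3 = 1041.3.
Round up.

n = 1042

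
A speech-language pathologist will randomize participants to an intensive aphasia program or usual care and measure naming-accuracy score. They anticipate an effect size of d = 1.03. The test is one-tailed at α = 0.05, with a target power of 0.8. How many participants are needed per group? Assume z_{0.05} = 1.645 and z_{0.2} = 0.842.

For two independent groups with equal n: n = 2·((z_{α} + z_β) / d)².
z_{α} + z_β = 1.645 + 0.842 = 2.487.
n = 2 × (2.487 / 1.03)² = 2 × 2.415² = 2 × 5.83 = 11.7.
Round up to the next whole participant.

n = 12 per group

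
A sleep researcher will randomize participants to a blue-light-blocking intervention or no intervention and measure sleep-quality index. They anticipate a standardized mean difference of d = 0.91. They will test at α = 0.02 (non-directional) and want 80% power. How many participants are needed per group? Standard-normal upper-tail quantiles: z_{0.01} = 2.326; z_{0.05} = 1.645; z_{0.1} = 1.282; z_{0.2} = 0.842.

For two independent groups with equal n: n = 2·((z_{α/2} + z_β) / d)².
z_{α/2} + z_β = 2.326 + 0.842 = 3.168.
n = 2 × (3.168 / 0.91)² = 2 × 3.481² = 2 × 12.12 = 24.2.
Round up to the next whole participant.

n = 25 per group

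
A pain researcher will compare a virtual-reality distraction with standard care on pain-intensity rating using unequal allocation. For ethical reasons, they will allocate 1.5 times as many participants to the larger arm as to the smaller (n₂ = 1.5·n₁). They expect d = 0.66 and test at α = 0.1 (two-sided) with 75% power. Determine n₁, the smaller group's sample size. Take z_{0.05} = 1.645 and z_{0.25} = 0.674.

With allocation ratio k = n₂/n₁ = 1.5, Var(x̄₁−x̄₂) = σ²(1/n₁ + 1/(k·n₁)) = σ²·(k+1)/(k·n₁).
So n₁ = (1 + 1/k)·((z_{α/2} + z_β)/d)² = 1.667 × (2.319/0.66)².
n₁ = 1.667 × 12.35 = 20.6.
Round up: n₁ = 21, giving n₂ = ⌈1.5 × 21⌉ = ⌈31.5⌉ = 32.

n₁ = 21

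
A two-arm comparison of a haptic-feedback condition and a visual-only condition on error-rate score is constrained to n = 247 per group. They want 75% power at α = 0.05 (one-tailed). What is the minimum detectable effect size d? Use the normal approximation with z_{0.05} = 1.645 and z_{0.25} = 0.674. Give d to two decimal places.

d_min ≈ 0.21

For two independent groups of n = 247 each: d_min = (z_{α} + z_β)·√(2/n).
z-sum = 1.645 + 0.674 = 2.319.
d_min = 2.319 × √(2/247) = 2.319 × 0.0900 = 0.209.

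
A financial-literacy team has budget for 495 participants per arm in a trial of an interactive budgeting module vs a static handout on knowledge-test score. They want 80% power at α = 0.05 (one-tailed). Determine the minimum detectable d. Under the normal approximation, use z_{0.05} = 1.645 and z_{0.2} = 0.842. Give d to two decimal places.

For two independent groups of n = 495 each: d_min = (z_{α} + z_β)·√(2/n).
z-sum = 1.645 + 0.842 = 2.487.
d_min = 2.487 × √(2/495) = 2.487 × 0.0636 = 0.158.

d_min ≈ 0.16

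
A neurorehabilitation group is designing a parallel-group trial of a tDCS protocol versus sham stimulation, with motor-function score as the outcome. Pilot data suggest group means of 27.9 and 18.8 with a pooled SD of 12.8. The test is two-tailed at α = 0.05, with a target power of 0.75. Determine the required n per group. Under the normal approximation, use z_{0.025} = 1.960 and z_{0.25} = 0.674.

Cohen's d = |M₁ − M₂| / SD_pooled = |27.9 − 18.8| / 12.8 = 9.1 / 12.8 = 0.711.
For two independent groups with equal n: n = 2·((z_{α/2} + z_β) / d)².
z_{α/2} + z_β = 1.960 + 0.674 = 2.634.
n = 2 × (2.634 / 0.711)² = 2 × 3.705² = 2 × 13.72 = 27.4.
Round up to the next whole participant.

n = 28 per group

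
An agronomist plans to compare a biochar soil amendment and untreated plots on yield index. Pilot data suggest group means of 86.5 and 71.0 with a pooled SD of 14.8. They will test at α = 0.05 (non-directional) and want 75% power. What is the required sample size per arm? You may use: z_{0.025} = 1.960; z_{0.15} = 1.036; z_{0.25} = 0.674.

n = 13 per group

Cohen's d = |M₁ − M₂| / SD_pooled = |86.5 − 71.0| / 14.8 = 15.5 / 14.8 = 1.047.
For two independent groups with equal n: n = 2·((z_{α/2} + z_β) / d)².
z_{α/2} + z_β = 1.960 + 0.674 = 2.634.
n = 2 × (2.634 / 1.047)² = 2 × 2.516² = 2 × 6.33 = 12.7.
Round up to the next whole participant.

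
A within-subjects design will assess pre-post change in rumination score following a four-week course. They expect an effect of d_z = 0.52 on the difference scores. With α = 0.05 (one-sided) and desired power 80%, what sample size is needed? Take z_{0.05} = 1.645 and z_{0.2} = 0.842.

n = 23 pairs

For a paired (one-sample on differences) test: n = ((z_{α} + z_β) / d)².
z_{α} + z_β = 1.645 + 0.842 = 2.487.
n = (2.487 / 0.52)² = 4.783² = 22.87.
Round up.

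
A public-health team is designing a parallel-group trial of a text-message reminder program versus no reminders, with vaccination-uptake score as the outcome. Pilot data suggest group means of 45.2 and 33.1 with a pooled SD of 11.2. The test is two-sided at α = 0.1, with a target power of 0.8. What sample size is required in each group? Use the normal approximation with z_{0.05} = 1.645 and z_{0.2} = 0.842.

n = 11 per group

Cohen's d = |M₁ − M₂| / SD_pooled = |45.2 − 33.1| / 11.2 = 12.1 / 11.2 = 1.080.
For two independent groups with equal n: n = 2·((z_{α/2} + z_β) / d)².
z_{α/2} + z_β = 1.645 + 0.842 = 2.487.
n = 2 × (2.487 / 1.080)² = 2 × 2.303² = 2 × 5.30 = 10.6.
Round up to the next whole participant.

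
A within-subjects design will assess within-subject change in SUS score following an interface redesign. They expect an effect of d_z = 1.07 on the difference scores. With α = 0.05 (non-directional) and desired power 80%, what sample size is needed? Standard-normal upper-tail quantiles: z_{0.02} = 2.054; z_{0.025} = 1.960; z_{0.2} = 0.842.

For a paired (one-sample on differences) test: n = ((z_{α/2} + z_β) / d)².
z_{α/2} + z_β = 1.960 + 0.842 = 2.802.
n = (2.802 / 1.07)² = 2.619² = 6.86.
Round up.

n = 7 pairs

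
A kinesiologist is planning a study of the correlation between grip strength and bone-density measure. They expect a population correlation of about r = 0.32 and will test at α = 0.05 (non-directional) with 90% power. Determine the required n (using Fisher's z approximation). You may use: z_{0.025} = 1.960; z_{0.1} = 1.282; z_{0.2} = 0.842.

n = 99

Fisher's z: C = ½·ln((1+r)/(1−r)) = ½·ln(1.9412) = 0.3316.
n = ((z_{α/2} + z_β)/C)² + 3.
(1.960 + 1.282) / 0.3316 = 3.242 / 0.3316 = 9.777.
n = 9.777² + 3 = 95.59 + 3 = 98.6.
Round up.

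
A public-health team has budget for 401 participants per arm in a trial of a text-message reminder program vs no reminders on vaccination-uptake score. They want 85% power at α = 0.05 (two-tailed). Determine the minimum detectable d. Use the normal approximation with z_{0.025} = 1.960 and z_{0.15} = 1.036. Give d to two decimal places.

d_min ≈ 0.21

For two independent groups of n = 401 each: d_min = (z_{α/2} + z_β)·√(2/n).
z-sum = 1.960 + 1.036 = 2.996.
d_min = 2.996 × √(2/401) = 2.996 × 0.0706 = 0.212.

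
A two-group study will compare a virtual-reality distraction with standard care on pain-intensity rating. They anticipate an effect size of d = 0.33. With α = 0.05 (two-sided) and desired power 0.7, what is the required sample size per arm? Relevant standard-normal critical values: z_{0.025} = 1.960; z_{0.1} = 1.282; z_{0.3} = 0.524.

n = 114 per group

For two independent groups with equal n: n = 2·((z_{α/2} + z_β) / d)².
z_{α/2} + z_β = 1.960 + 0.524 = 2.484.
n = 2 × (2.484 / 0.33)² = 2 × 7.527² = 2 × 56.66 = 113.3.
Round up to the next whole participant.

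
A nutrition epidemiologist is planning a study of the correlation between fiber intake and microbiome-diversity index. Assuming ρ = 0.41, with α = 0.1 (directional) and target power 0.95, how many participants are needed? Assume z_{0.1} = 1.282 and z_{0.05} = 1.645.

Fisher's z: C = ½·ln((1+r)/(1−r)) = ½·ln(2.3898) = 0.4356.
n = ((z_{α} + z_β)/C)² + 3.
(1.282 + 1.645) / 0.4356 = 2.927 / 0.4356 = 6.719.
n = 6.719² + 3 = 45.15 + 3 = 48.2.
Round up.

n = 49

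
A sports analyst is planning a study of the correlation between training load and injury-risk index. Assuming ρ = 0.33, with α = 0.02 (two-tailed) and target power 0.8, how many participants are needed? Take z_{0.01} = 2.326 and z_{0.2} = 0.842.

n = 89

Fisher's z: C = ½·ln((1+r)/(1−r)) = ½·ln(1.9851) = 0.3428.
n = ((z_{α/2} + z_β)/C)² + 3.
(2.326 + 0.842) / 0.3428 = 3.168 / 0.3428 = 9.242.
n = 9.242² + 3 = 85.41 + 3 = 88.4.
Round up.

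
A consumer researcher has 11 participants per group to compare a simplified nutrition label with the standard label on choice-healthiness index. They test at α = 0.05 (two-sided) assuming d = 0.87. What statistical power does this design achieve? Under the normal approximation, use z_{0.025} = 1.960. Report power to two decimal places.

power ≈ 0.53

For two equal groups, power = Φ(d·√(n/2) − z_{α/2}).
d·√(n/2) = 0.87 × √(11/2) = 0.87 × 2.345 = 2.040.
z_β = 2.040 − 1.960 = 0.080.
Power = Φ(0.080) = 0.532.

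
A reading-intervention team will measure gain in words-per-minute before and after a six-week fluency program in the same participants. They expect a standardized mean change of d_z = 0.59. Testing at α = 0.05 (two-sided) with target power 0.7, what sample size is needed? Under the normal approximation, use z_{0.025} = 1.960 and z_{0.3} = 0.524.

For a paired (one-sample on differences) test: n = ((z_{α/2} + z_β) / d)².
z_{α/2} + z_β = 1.960 + 0.524 = 2.484.
n = (2.484 / 0.59)² = 4.210² = 17.73.
Round up.

n = 18 pairs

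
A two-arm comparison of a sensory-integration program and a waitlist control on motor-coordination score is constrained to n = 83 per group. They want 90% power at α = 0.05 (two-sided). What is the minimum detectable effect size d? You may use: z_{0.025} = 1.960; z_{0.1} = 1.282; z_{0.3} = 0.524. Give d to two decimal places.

For two independent groups of n = 83 each: d_min = (z_{α/2} + z_β)·√(2/n).
z-sum = 1.960 + 1.282 = 3.242.
d_min = 3.242 × √(2/83) = 3.242 × 0.1552 = 0.503.

d_min ≈ 0.50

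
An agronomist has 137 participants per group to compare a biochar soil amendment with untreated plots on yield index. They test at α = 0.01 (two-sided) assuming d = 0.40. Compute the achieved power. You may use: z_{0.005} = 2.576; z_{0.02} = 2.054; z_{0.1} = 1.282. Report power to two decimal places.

power ≈ 0.77

For two equal groups, power = Φ(d·√(n/2) − z_{α/2}).
d·√(n/2) = 0.40 × √(137/2) = 0.40 × 8.276 = 3.311.
z_β = 3.311 − 2.576 = 0.735.
Power = Φ(0.735) = 0.769.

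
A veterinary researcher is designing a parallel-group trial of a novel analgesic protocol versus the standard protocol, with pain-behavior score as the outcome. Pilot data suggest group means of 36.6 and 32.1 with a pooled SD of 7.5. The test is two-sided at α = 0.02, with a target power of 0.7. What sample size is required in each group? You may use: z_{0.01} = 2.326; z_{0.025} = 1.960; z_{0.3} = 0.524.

n = 46 per group

Cohen's d = |M₁ − M₂| / SD_pooled = |36.6 − 32.1| / 7.5 = 4.5 / 7.5 = 0.600.
For two independent groups with equal n: n = 2·((z_{α/2} + z_β) / d)².
z_{α/2} + z_β = 2.326 + 0.524 = 2.850.
n = 2 × (2.850 / 0.600)² = 2 × 4.750² = 2 × 22.56 = 45.1.
Round up to the next whole participant.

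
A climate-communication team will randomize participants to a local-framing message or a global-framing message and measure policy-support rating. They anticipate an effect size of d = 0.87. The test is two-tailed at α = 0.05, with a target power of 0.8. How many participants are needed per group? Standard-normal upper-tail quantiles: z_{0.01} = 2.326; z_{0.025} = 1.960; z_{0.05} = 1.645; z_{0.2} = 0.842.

n = 21 per group

For two independent groups with equal n: n = 2·((z_{α/2} + z_β) / d)².
z_{α/2} + z_β = 1.960 + 0.842 = 2.802.
n = 2 × (2.802 / 0.87)² = 2 × 3.221² = 2 × 10.37 = 20.7.
Round up to the next whole participant.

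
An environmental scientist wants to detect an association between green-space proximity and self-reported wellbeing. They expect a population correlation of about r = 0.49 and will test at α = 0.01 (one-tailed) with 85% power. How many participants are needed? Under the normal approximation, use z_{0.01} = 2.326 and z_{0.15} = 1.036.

Fisher's z: C = ½·ln((1+r)/(1−r)) = ½·ln(2.9216) = 0.5361.
n = ((z_{α} + z_β)/C)² + 3.
(2.326 + 1.036) / 0.5361 = 3.362 / 0.5361 = 6.271.
n = 6.271² + 3 = 39.33 + 3 = 42.3.
Round up.

n = 43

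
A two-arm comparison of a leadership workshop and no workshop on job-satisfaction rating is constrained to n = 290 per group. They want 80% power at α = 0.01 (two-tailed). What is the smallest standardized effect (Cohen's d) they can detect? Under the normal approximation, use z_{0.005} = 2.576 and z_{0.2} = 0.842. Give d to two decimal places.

For two independent groups of n = 290 each: d_min = (z_{α/2} + z_β)·√(2/n).
z-sum = 2.576 + 0.842 = 3.418.
d_min = 3.418 × √(2/290) = 3.418 × 0.0830 = 0.284.

d_min ≈ 0.28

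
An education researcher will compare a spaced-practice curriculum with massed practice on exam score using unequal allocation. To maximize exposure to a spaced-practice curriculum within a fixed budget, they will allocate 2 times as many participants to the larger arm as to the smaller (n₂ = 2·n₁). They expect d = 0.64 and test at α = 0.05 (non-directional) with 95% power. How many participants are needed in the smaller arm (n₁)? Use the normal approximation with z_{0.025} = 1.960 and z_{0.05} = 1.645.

n₁ = 48

With allocation ratio k = n₂/n₁ = 2, Var(x̄₁−x̄₂) = σ²(1/n₁ + 1/(k·n₁)) = σ²·(k+1)/(k·n₁).
So n₁ = (1 + 1/k)·((z_{α/2} + z_β)/d)² = 1.500 × (3.605/0.64)².
n₁ = 1.500 × 31.73 = 47.6.
Round up: n₁ = 48, giving n₂ = 2 × 48 = 96.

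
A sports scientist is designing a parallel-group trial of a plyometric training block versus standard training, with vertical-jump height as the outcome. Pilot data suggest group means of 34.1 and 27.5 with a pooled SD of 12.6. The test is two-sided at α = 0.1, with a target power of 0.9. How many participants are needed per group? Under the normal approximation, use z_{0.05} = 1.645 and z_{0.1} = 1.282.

n = 63 per group

Cohen's d = |M₁ − M₂| / SD_pooled = |34.1 − 27.5| / 12.6 = 6.6 / 12.6 = 0.524.
For two independent groups with equal n: n = 2·((z_{α/2} + z_β) / d)².
z_{α/2} + z_β = 1.645 + 1.282 = 2.927.
n = 2 × (2.927 / 0.524)² = 2 × 5.586² = 2 × 31.20 = 62.4.
Round up to the next whole participant.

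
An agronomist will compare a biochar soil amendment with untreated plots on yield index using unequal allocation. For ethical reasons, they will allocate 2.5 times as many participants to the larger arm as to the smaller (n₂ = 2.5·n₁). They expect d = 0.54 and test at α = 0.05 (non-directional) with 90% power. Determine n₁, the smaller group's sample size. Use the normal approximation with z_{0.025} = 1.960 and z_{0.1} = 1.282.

n₁ = 51

With allocation ratio k = n₂/n₁ = 2.5, Var(x̄₁−x̄₂) = σ²(1/n₁ + 1/(k·n₁)) = σ²·(k+1)/(k·n₁).
So n₁ = (1 + 1/k)·((z_{α/2} + z_β)/d)² = 1.400 × (3.242/0.54)².
n₁ = 1.400 × 36.04 = 50.5.
Round up: n₁ = 51, giving n₂ = ⌈2.5 × 51⌉ = ⌈127.5⌉ = 128.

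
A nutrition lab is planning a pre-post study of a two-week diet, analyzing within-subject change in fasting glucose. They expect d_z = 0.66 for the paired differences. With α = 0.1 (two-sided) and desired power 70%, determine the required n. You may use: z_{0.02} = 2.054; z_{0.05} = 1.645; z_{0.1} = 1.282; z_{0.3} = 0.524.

For a paired (one-sample on differences) test: n = ((z_{α/2} + z_β) / d)².
z_{α/2} + z_β = 1.645 + 0.524 = 2.169.
n = (2.169 / 0.66)² = 3.286² = 10.80.
Round up.

n = 11 pairs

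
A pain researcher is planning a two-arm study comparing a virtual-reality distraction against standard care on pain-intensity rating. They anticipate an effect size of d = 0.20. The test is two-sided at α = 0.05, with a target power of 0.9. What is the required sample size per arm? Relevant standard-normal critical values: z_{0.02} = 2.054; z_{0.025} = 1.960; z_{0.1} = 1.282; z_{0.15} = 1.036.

n = 526 per group

For two independent groups with equal n: n = 2·((z_{α/2} + z_β) / d)².
z_{α/2} + z_β = 1.960 + 1.282 = 3.242.
n = 2 × (3.242 / 0.20)² = 2 × 16.210² = 2 × 262.76 = 525.5.
Round up to the next whole participant.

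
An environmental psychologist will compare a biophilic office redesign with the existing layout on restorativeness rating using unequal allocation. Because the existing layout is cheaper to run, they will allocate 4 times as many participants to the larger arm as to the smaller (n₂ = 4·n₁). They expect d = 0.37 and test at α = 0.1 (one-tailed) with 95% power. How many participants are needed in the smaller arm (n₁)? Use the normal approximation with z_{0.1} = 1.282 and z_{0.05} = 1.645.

With allocation ratio k = n₂/n₁ = 4, Var(x̄₁−x̄₂) = σ²(1/n₁ + 1/(k·n₁)) = σ²·(k+1)/(k·n₁).
So n₁ = (1 + 1/k)·((z_{α} + z_β)/d)² = 1.250 × (2.927/0.37)².
n₁ = 1.250 × 62.58 = 78.2.
Round up: n₁ = 79, giving n₂ = 4 × 79 = 316.

n₁ = 79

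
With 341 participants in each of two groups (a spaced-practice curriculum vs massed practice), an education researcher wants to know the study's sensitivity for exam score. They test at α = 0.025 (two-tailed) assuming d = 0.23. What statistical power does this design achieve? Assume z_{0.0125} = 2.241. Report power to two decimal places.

power ≈ 0.78

For two equal groups, power = Φ(d·√(n/2) − z_{α/2}).
d·√(n/2) = 0.23 × √(341/2) = 0.23 × 13.058 = 3.003.
z_β = 3.003 − 2.241 = 0.762.
Power = Φ(0.762) = 0.777.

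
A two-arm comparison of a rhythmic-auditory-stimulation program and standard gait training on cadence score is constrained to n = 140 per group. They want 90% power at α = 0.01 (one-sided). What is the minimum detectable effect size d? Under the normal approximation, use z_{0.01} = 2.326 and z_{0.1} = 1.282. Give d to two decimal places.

For two independent groups of n = 140 each: d_min = (z_{α} + z_β)·√(2/n).
z-sum = 2.326 + 1.282 = 3.608.
d_min = 3.608 × √(2/140) = 3.608 × 0.1195 = 0.431.

d_min ≈ 0.43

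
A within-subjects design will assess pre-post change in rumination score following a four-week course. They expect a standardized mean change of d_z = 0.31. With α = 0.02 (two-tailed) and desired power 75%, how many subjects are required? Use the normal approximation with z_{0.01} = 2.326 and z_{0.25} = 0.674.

n = 94 pairs

For a paired (one-sample on differences) test: n = ((z_{α/2} + z_β) / d)².
z_{α/2} + z_β = 2.326 + 0.674 = 3.000.
n = (3.000 / 0.31)² = 9.677² = 93.65.
Round up.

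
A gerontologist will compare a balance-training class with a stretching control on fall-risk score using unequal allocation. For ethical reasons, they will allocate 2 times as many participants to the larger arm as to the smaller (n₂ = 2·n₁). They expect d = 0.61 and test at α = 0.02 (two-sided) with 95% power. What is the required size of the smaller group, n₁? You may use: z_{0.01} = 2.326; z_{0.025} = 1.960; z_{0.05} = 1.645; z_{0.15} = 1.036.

With allocation ratio k = n₂/n₁ = 2, Var(x̄₁−x̄₂) = σ²(1/n₁ + 1/(k·n₁)) = σ²·(k+1)/(k·n₁).
So n₁ = (1 + 1/k)·((z_{α/2} + z_β)/d)² = 1.500 × (3.971/0.61)².
n₁ = 1.500 × 42.38 = 63.6.
Round up: n₁ = 64, giving n₂ = 2 × 64 = 128.

n₁ = 64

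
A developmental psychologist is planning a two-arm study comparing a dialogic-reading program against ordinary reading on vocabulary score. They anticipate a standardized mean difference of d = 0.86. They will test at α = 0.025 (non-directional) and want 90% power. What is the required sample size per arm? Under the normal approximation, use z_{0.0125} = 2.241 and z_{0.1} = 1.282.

n = 34 per group

For two independent groups with equal n: n = 2·((z_{α/2} + z_β) / d)².
z_{α/2} + z_β = 2.241 + 1.282 = 3.523.
n = 2 × (3.523 / 0.86)² = 2 × 4.097² = 2 × 16.78 = 33.6.
Round up to the next whole participant.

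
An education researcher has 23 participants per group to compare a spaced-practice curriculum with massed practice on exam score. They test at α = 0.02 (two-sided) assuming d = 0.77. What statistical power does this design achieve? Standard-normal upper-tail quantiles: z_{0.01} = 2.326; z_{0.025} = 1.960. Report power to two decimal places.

power ≈ 0.61

For two equal groups, power = Φ(d·√(n/2) − z_{α/2}).
d·√(n/2) = 0.77 × √(23/2) = 0.77 × 3.391 = 2.611.
z_β = 2.611 − 2.326 = 0.285.
Power = Φ(0.285) = 0.612.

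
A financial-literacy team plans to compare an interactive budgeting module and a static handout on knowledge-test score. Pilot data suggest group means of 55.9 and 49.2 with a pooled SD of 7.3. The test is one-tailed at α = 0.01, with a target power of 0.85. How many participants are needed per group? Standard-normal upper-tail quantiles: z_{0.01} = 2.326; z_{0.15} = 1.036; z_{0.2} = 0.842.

n = 27 per group

Cohen's d = |M₁ − M₂| / SD_pooled = |55.9 − 49.2| / 7.3 = 6.7 / 7.3 = 0.918.
For two independent groups with equal n: n = 2·((z_{α} + z_β) / d)².
z_{α} + z_β = 2.326 + 1.036 = 3.362.
n = 2 × (3.362 / 0.918)² = 2 × 3.662² = 2 × 13.41 = 26.8.
Round up to the next whole participant.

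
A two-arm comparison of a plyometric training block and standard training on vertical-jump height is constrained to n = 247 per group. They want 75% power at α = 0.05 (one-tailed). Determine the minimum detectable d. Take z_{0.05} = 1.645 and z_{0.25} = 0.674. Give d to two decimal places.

For two independent groups of n = 247 each: d_min = (z_{α} + z_β)·√(2/n).
z-sum = 1.645 + 0.674 = 2.319.
d_min = 2.319 × √(2/247) = 2.319 × 0.0900 = 0.209.

d_min ≈ 0.21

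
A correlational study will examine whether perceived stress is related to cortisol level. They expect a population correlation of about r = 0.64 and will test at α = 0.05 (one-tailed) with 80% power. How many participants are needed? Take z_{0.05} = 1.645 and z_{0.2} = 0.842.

n = 14

Fisher's z: C = ½·ln((1+r)/(1−r)) = ½·ln(4.5556) = 0.7582.
n = ((z_{α} + z_β)/C)² + 3.
(1.645 + 0.842) / 0.7582 = 2.487 / 0.7582 = 3.280.
n = 3.280² + 3 = 10.76 + 3 = 13.8.
Round up.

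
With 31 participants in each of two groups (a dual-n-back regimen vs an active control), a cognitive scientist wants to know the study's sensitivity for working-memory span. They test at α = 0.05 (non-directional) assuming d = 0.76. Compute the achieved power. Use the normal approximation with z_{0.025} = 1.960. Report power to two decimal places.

For two equal groups, power = Φ(d·√(n/2) − z_{α/2}).
d·√(n/2) = 0.76 × √(31/2) = 0.76 × 3.937 = 2.992.
z_β = 2.992 − 1.960 = 1.032.
Power = Φ(1.032) = 0.849.

power ≈ 0.85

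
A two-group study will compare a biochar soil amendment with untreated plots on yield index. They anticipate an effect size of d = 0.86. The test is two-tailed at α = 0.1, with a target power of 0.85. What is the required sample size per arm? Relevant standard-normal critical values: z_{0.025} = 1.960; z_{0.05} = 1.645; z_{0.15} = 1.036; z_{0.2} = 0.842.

For two independent groups with equal n: n = 2·((z_{α/2} + z_β) / d)².
z_{α/2} + z_β = 1.645 + 1.036 = 2.681.
n = 2 × (2.681 / 0.86)² = 2 × 3.117² = 2 × 9.72 = 19.4.
Round up to the next whole participant.

n = 20 per group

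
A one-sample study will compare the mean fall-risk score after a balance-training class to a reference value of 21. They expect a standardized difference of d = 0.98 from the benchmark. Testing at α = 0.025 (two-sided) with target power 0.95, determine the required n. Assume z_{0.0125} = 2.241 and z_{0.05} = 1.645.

n = 16

For a one-sample test: n = ((z_{α/2} + z_β) / d)².
z_{α/2} + z_β = 2.241 + 1.645 = 3.886.
n = (3.886 / 0.98)² = 3.965² = 15.72.
Round up.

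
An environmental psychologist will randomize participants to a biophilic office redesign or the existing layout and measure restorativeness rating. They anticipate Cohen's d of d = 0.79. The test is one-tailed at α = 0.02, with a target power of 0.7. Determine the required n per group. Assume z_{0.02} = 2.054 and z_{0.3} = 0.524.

For two independent groups with equal n: n = 2·((z_{α} + z_β) / d)².
z_{α} + z_β = 2.054 + 0.524 = 2.578.
n = 2 × (2.578 / 0.79)² = 2 × 3.263² = 2 × 10.65 = 21.3.
Round up to the next whole participant.

n = 22 per group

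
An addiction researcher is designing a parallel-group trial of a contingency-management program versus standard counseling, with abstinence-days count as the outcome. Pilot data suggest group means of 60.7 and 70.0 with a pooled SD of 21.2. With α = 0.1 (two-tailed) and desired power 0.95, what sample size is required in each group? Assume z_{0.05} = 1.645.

Cohen's d = |M₁ − M₂| / SD_pooled = |60.7 − 70.0| / 21.2 = 9.3 / 21.2 = 0.439.
For two independent groups with equal n: n = 2·((z_{α/2} + z_β) / d)².
z_{α/2} + z_β = 1.645 + 1.645 = 3.290.
n = 2 × (3.290 / 0.439)² = 2 × 7.494² = 2 × 56.16 = 112.3.
Round up to the next whole participant.

n = 113 per group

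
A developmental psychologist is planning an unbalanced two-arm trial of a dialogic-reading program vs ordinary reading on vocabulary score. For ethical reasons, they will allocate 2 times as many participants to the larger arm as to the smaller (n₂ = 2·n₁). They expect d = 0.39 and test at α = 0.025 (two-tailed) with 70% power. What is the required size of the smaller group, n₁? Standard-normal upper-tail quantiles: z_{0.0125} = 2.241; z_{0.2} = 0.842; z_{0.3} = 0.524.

With allocation ratio k = n₂/n₁ = 2, Var(x̄₁−x̄₂) = σ²(1/n₁ + 1/(k·n₁)) = σ²·(k+1)/(k·n₁).
So n₁ = (1 + 1/k)·((z_{α/2} + z_β)/d)² = 1.500 × (2.765/0.39)².
n₁ = 1.500 × 50.26 = 75.4.
Round up: n₁ = 76, giving n₂ = 2 × 76 = 152.

n₁ = 76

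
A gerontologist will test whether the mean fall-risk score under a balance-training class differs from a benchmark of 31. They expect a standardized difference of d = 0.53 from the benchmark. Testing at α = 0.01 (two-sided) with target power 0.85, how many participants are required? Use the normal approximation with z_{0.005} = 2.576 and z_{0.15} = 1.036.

n = 47

For a one-sample test: n = ((z_{α/2} + z_β) / d)².
z_{α/2} + z_β = 2.576 + 1.036 = 3.612.
n = (3.612 / 0.53)² = 6.815² = 46.45.
Round up.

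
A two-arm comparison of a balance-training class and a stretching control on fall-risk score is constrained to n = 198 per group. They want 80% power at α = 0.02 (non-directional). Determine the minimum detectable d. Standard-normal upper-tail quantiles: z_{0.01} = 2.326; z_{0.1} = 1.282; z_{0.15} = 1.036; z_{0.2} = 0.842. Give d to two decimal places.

d_min ≈ 0.32

For two independent groups of n = 198 each: d_min = (z_{α/2} + z_β)·√(2/n).
z-sum = 2.326 + 0.842 = 3.168.
d_min = 3.168 × √(2/198) = 3.168 × 0.1005 = 0.318.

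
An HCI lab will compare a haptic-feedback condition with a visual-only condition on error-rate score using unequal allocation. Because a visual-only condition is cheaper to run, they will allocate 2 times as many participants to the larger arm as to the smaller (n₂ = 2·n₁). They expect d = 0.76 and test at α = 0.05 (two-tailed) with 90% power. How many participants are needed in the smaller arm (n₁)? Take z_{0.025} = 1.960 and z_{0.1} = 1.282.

n₁ = 28

With allocation ratio k = n₂/n₁ = 2, Var(x̄₁−x̄₂) = σ²(1/n₁ + 1/(k·n₁)) = σ²·(k+1)/(k·n₁).
So n₁ = (1 + 1/k)·((z_{α/2} + z_β)/d)² = 1.500 × (3.242/0.76)².
n₁ = 1.500 × 18.20 = 27.3.
Round up: n₁ = 28, giving n₂ = 2 × 28 = 56.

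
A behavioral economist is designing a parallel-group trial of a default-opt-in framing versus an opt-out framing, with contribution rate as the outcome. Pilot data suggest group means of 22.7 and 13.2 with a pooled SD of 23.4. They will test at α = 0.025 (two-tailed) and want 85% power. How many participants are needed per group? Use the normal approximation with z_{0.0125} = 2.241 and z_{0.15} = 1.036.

Cohen's d = |M₁ − M₂| / SD_pooled = |22.7 − 13.2| / 23.4 = 9.5 / 23.4 = 0.406.
For two independent groups with equal n: n = 2·((z_{α/2} + z_β) / d)².
z_{α/2} + z_β = 2.241 + 1.036 = 3.277.
n = 2 × (3.277 / 0.406)² = 2 × 8.071² = 2 × 65.15 = 130.3.
Round up to the next whole participant.

n = 131 per group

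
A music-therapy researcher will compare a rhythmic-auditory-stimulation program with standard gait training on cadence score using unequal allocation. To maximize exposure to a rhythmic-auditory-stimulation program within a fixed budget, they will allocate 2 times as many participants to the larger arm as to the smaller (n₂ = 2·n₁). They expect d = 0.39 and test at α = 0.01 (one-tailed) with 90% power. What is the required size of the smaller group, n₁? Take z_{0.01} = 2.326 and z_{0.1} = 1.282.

With allocation ratio k = n₂/n₁ = 2, Var(x̄₁−x̄₂) = σ²(1/n₁ + 1/(k·n₁)) = σ²·(k+1)/(k·n₁).
So n₁ = (1 + 1/k)·((z_{α} + z_β)/d)² = 1.500 × (3.608/0.39)².
n₁ = 1.500 × 85.59 = 128.4.
Round up: n₁ = 129, giving n₂ = 2 × 129 = 258.

n₁ = 129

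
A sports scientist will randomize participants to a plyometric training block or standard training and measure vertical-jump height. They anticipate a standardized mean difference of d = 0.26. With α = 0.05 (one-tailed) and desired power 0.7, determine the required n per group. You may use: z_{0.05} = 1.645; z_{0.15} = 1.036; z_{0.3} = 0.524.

n = 140 per group

For two independent groups with equal n: n = 2·((z_{α} + z_β) / d)².
z_{α} + z_β = 1.645 + 0.524 = 2.169.
n = 2 × (2.169 / 0.26)² = 2 × 8.342² = 2 × 69.59 = 139.2.
Round up to the next whole participant.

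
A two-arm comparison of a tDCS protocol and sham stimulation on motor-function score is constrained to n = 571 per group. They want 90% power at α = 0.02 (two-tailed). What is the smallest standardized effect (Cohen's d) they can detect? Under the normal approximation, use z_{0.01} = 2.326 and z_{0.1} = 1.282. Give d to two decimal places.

d_min ≈ 0.21

For two independent groups of n = 571 each: d_min = (z_{α/2} + z_β)·√(2/n).
z-sum = 2.326 + 1.282 = 3.608.
d_min = 3.608 × √(2/571) = 3.608 × 0.0592 = 0.214.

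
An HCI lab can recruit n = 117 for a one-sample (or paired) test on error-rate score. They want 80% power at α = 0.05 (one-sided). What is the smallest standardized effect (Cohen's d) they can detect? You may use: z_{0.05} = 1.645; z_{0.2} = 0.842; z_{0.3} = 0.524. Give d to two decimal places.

d_min ≈ 0.23

For a single sample (or paired design) of n = 117: d_min = (z_{α} + z_β)/√n.
z-sum = 1.645 + 0.842 = 2.487.
d_min = 2.487 / √117 = 2.487 / 10.817 = 0.230.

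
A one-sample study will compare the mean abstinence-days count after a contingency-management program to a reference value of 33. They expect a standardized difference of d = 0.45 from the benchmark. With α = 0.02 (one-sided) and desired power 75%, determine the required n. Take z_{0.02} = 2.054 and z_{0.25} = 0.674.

For a one-sample test: n = ((z_{α} + z_β) / d)².
z_{α} + z_β = 2.054 + 0.674 = 2.728.
n = (2.728 / 0.45)² = 6.062² = 36.75.
Round up.

n = 37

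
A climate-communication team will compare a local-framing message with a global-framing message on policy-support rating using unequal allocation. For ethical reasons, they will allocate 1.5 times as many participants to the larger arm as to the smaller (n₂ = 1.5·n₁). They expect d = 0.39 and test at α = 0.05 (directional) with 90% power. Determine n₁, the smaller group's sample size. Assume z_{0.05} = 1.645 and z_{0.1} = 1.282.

n₁ = 94

With allocation ratio k = n₂/n₁ = 1.5, Var(x̄₁−x̄₂) = σ²(1/n₁ + 1/(k·n₁)) = σ²·(k+1)/(k·n₁).
So n₁ = (1 + 1/k)·((z_{α} + z_β)/d)² = 1.667 × (2.927/0.39)².
n₁ = 1.667 × 56.33 = 93.9.
Round up: n₁ = 94, giving n₂ = 1.5 × 94 = 141.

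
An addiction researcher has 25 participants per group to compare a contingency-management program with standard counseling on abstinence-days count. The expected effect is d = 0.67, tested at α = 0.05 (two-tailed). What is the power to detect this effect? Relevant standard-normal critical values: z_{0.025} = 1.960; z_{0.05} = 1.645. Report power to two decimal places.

power ≈ 0.66

For two equal groups, power = Φ(d·√(n/2) − z_{α/2}).
d·√(n/2) = 0.67 × √(25/2) = 0.67 × 3.536 = 2.369.
z_β = 2.369 − 1.960 = 0.409.
Power = Φ(0.409) = 0.659.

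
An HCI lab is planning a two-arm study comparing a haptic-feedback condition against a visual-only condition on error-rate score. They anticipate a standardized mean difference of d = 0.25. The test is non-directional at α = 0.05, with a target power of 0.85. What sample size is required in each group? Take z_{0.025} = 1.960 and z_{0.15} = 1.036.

For two independent groups with equal n: n = 2·((z_{α/2} + z_β) / d)².
z_{α/2} + z_β = 1.960 + 1.036 = 2.996.
n = 2 × (2.996 / 0.25)² = 2 × 11.984² = 2 × 143.62 = 287.2.
Round up to the next whole participant.

n = 288 per group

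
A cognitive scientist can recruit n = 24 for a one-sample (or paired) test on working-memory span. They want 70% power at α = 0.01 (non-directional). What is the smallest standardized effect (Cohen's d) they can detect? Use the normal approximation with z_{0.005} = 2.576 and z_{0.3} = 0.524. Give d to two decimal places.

For a single sample (or paired design) of n = 24: d_min = (z_{α/2} + z_β)/√n.
z-sum = 2.576 + 0.524 = 3.100.
d_min = 3.100 / √24 = 3.100 / 4.899 = 0.633.

d_min ≈ 0.63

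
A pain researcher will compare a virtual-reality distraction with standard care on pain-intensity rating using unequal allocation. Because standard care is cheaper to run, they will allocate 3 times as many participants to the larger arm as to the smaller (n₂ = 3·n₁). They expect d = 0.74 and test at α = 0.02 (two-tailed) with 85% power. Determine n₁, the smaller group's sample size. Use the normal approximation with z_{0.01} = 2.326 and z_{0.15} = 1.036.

With allocation ratio k = n₂/n₁ = 3, Var(x̄₁−x̄₂) = σ²(1/n₁ + 1/(k·n₁)) = σ²·(k+1)/(k·n₁).
So n₁ = (1 + 1/k)·((z_{α/2} + z_β)/d)² = 1.333 × (3.362/0.74)².
n₁ = 1.333 × 20.64 = 27.5.
Round up: n₁ = 28, giving n₂ = 3 × 28 = 84.

n₁ = 28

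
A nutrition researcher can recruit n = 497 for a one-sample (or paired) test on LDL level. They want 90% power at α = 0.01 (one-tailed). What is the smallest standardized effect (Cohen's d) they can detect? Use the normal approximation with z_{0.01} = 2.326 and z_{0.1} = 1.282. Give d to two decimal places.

For a single sample (or paired design) of n = 497: d_min = (z_{α} + z_β)/√n.
z-sum = 2.326 + 1.282 = 3.608.
d_min = 3.608 / √497 = 3.608 / 22.293 = 0.162.

d_min ≈ 0.16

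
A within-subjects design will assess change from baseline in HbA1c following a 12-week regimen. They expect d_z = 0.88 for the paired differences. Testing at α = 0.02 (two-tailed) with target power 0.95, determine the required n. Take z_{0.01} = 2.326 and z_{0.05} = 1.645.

n = 21 pairs

For a paired (one-sample on differences) test: n = ((z_{α/2} + z_β) / d)².
z_{α/2} + z_β = 2.326 + 1.645 = 3.971.
n = (3.971 / 0.88)² = 4.513² = 20.36.
Round up.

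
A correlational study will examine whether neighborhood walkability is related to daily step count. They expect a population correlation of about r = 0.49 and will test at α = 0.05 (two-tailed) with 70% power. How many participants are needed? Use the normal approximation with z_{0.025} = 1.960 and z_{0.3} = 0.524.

Fisher's z: C = ½·ln((1+r)/(1−r)) = ½·ln(2.9216) = 0.5361.
n = ((z_{α/2} + z_β)/C)² + 3.
(1.960 + 0.524) / 0.5361 = 2.484 / 0.5361 = 4.633.
n = 4.633² + 3 = 21.47 + 3 = 24.5.
Round up.

n = 25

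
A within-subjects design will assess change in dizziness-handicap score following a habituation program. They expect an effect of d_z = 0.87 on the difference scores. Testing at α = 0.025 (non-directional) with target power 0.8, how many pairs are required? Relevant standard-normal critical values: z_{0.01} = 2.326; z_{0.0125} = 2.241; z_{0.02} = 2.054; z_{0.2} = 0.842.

For a paired (one-sample on differences) test: n = ((z_{α/2} + z_β) / d)².
z_{α/2} + z_β = 2.241 + 0.842 = 3.083.
n = (3.083 / 0.87)² = 3.544² = 12.56.
Round up.

n = 13 pairs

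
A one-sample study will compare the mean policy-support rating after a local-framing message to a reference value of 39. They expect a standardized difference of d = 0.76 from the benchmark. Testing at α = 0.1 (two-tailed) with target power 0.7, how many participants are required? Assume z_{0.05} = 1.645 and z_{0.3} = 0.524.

For a one-sample test: n = ((z_{α/2} + z_β) / d)².
z_{α/2} + z_β = 1.645 + 0.524 = 2.169.
n = (2.169 / 0.76)² = 2.854² = 8.15.
Round up.

n = 9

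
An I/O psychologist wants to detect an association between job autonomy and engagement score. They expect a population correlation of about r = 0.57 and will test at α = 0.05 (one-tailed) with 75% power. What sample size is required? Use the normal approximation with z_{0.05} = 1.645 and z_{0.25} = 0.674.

n = 16

Fisher's z: C = ½·ln((1+r)/(1−r)) = ½·ln(3.6512) = 0.6475.
n = ((z_{α} + z_β)/C)² + 3.
(1.645 + 0.674) / 0.6475 = 2.319 / 0.6475 = 3.581.
n = 3.581² + 3 = 12.83 + 3 = 15.8.
Round up.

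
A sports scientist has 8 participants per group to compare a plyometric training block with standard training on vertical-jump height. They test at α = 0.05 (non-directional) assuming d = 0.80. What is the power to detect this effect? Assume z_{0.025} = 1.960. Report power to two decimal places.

For two equal groups, power = Φ(d·√(n/2) − z_{α/2}).
d·√(n/2) = 0.80 × √(8/2) = 0.80 × 2.000 = 1.600.
z_β = 1.600 − 1.960 = -0.360.
Power = Φ(-0.360) = 0.359.

power ≈ 0.36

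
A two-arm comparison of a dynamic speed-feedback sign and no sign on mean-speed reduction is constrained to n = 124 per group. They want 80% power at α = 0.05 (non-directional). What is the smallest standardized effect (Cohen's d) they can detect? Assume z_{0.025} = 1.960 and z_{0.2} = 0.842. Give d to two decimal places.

For two independent groups of n = 124 each: d_min = (z_{α/2} + z_β)·√(2/n).
z-sum = 1.960 + 0.842 = 2.802.
d_min = 2.802 × √(2/124) = 2.802 × 0.1270 = 0.356.

d_min ≈ 0.36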